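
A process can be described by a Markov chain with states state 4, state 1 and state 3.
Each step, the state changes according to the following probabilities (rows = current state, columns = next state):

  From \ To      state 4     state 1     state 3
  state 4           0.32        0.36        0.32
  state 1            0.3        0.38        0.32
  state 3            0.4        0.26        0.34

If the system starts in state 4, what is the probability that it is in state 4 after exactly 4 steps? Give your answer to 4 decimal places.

Propagate the distribution vector 4 steps from state 4.
After 0 steps: (1.0000, 0.0000, 0.0000)
After 1 step: (0.3200, 0.3600, 0.3200)
After 2 steps: (0.3384, 0.3352, 0.3264)
After 3 steps: (0.3394, 0.3341, 0.3265)
After 4 steps: (0.3394, 0.3340, 0.3265)
P(in state 4 after 4 steps) = 0.3394

0.3394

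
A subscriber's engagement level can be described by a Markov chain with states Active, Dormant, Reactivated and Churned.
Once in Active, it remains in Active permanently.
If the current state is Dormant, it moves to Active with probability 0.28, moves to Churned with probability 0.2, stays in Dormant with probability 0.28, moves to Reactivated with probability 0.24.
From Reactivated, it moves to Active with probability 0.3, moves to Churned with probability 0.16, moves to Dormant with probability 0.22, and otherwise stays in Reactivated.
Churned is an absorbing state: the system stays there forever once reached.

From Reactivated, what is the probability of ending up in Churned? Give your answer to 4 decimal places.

Let h(s) be the probability of absorption at Churned starting from transient state s. Then h(Churned) = 1 and h(Active) = 0. By first-step analysis:
h(Dormant) = 0.28·0 + 0.28·h(Dormant) + 0.24·h(Reactivated) + 0.2·1
h(Reactivated) = 0.3·0 + 0.22·h(Dormant) + 0.32·h(Reactivated) + 0.16·1
Solving: h(Dormant) = 0.3993, h(Reactivated) = 0.3645.
Starting from Reactivated, the probability is 0.3645.

0.3645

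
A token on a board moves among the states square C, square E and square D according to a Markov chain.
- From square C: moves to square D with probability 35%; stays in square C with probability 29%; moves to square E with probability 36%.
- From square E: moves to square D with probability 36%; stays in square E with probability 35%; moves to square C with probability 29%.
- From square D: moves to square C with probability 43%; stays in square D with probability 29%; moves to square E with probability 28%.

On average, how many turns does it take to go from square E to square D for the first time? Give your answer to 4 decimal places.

Let t(s) be the expected number of turns to first reach square D from state s, with t(square D) = 0. Conditioning on the first turn:
t(square C) = 1 + 0.29·t(square C) + 0.36·t(square E)
t(square E) = 1 + 0.29·t(square C) + 0.35·t(square E)
Solving: t(square C) = 2.8283, t(square E) = 2.8003.
Expected turns from square E to square D: 2.8003.

2.8003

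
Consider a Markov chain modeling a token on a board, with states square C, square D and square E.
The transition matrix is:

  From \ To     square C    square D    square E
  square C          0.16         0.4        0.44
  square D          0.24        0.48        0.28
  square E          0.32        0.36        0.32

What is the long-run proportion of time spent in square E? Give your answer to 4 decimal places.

Let the stationary distribution be π with π = πP and π_1 + π_2 + π_3 = 1.
π_1 = 0.16·π_1 + 0.24·π_2 + 0.32·π_3
π_2 = 0.4·π_1 + 0.48·π_2 + 0.36·π_3
Solving with the normalization constraint gives π = (0.2469, 0.4203, 0.3328).
So the stationary probability of square E is 0.3328.

0.3328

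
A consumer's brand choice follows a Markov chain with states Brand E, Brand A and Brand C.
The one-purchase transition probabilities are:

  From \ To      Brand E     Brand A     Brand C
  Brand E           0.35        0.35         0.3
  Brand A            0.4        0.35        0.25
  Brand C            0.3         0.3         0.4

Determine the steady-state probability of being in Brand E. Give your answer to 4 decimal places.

0.3510

Let the stationary distribution be π with π = πP and π_1 + π_2 + π_3 = 1.
π_1 = 0.35·π_1 + 0.4·π_2 + 0.3·π_3
π_2 = 0.35·π_1 + 0.35·π_2 + 0.3·π_3
Solving with the normalization constraint gives π = (0.3510, 0.3343, 0.3148).
So the stationary probability of Brand E is 0.3510.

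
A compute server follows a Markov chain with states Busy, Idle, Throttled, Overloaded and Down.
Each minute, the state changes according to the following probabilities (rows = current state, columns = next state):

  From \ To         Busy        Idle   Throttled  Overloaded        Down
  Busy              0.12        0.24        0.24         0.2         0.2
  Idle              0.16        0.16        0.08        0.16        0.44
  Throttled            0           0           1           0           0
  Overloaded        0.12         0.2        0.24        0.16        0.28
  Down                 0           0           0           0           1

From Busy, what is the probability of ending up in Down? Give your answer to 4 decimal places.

Let h(s) be the probability of absorption at Down starting from transient state s. Then h(Down) = 1 and h(Throttled) = 0. By first-step analysis:
h(Busy) = 0.12·h(Busy) + 0.24·h(Idle) + 0.24·0 + 0.2·h(Overloaded) + 0.2·1
h(Idle) = 0.16·h(Busy) + 0.16·h(Idle) + 0.08·0 + 0.16·h(Overloaded) + 0.44·1
h(Overloaded) = 0.12·h(Busy) + 0.2·h(Idle) + 0.24·0 + 0.16·h(Overloaded) + 0.28·1
Solving: h(Busy) = 0.5645, h(Idle) = 0.7439, h(Overloaded) = 0.5911.
Starting from Busy, the probability is 0.5645.

0.5645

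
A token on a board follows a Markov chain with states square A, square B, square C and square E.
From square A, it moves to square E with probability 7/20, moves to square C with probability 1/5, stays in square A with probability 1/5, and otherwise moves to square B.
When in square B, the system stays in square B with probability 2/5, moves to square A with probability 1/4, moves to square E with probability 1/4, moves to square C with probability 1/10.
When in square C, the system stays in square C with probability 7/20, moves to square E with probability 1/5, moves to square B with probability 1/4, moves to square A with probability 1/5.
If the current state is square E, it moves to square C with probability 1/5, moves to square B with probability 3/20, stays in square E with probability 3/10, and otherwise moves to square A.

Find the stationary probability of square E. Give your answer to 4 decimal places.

0.2792

Let the stationary distribution be π with π = πP and π_1 + π_2 + π_3 + π_4 = 1.
π_1 = 0.2·π_1 + 0.25·π_2 + 0.2·π_3 + 0.35·π_4
π_2 = 0.25·π_1 + 0.4·π_2 + 0.25·π_3 + 0.15·π_4
π_3 = 0.2·π_1 + 0.1·π_2 + 0.35·π_3 + 0.2·π_4
Solving with the normalization constraint gives π = (0.2549, 0.2613, 0.2046, 0.2792).
So the stationary probability of square E is 0.2792.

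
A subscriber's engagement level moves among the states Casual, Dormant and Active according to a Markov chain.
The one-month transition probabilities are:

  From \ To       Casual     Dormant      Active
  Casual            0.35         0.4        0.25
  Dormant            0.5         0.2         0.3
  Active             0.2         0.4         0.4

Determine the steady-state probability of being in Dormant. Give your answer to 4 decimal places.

0.3333

Let the stationary distribution be π with π = πP and π_1 + π_2 + π_3 = 1.
π_1 = 0.35·π_1 + 0.5·π_2 + 0.2·π_3
π_2 = 0.4·π_1 + 0.2·π_2 + 0.4·π_3
Solving with the normalization constraint gives π = (0.3529, 0.3333, 0.3137).
So the stationary probability of Dormant is 0.3333.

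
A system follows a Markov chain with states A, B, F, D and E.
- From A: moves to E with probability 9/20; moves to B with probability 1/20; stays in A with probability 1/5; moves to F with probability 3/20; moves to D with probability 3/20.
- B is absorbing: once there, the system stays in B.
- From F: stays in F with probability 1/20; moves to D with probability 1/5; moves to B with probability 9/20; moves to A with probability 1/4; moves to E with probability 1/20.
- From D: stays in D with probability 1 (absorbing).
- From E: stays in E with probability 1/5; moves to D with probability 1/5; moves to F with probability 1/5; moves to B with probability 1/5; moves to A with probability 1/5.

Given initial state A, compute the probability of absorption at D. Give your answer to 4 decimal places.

Let h(s) be the probability of absorption at D starting from transient state s. Then h(D) = 1 and h(B) = 0. By first-step analysis:
h(A) = 0.2·h(A) + 0.05·0 + 0.15·h(F) + 0.15·1 + 0.45·h(E)
h(F) = 0.25·h(A) + 0.45·0 + 0.05·h(F) + 0.2·1 + 0.05·h(E)
h(E) = 0.2·h(A) + 0.2·0 + 0.2·h(F) + 0.2·1 + 0.2·h(E)
Solving: h(A) = 0.5244, h(F) = 0.3735, h(E) = 0.4745.
Starting from A, the probability is 0.5244.

0.5244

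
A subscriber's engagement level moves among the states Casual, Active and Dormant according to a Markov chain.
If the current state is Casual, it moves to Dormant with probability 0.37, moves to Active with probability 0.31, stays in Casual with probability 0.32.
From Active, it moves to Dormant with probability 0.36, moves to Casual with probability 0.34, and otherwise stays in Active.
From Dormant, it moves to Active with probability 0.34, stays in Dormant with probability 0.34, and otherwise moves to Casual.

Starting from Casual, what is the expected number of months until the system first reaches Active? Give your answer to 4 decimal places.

3.1174

Let t(s) be the expected number of months to first reach Active from state s, with t(Active) = 0. Conditioning on the first month:
t(Casual) = 1 + 0.32·t(Casual) + 0.37·t(Dormant)
t(Dormant) = 1 + 0.32·t(Casual) + 0.34·t(Dormant)
Solving: t(Casual) = 3.1174, t(Dormant) = 3.0266.
Expected months from Casual to Active: 3.1174.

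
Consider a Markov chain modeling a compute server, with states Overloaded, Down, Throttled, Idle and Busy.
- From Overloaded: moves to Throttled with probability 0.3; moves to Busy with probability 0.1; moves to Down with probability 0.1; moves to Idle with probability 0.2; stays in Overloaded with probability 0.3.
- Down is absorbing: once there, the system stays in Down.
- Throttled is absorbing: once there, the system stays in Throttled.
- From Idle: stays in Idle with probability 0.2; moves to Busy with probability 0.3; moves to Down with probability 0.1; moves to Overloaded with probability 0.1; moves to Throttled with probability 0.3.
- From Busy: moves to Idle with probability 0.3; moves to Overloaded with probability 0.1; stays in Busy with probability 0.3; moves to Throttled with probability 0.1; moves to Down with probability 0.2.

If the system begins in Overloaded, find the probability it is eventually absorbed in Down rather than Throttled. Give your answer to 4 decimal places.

Let h(s) be the probability of absorption at Down starting from transient state s. Then h(Down) = 1 and h(Throttled) = 0. By first-step analysis:
h(Overloaded) = 0.3·h(Overloaded) + 0.1·1 + 0.3·0 + 0.2·h(Idle) + 0.1·h(Busy)
h(Idle) = 0.1·h(Overloaded) + 0.1·1 + 0.3·0 + 0.2·h(Idle) + 0.3·h(Busy)
h(Busy) = 0.1·h(Overloaded) + 0.2·1 + 0.1·0 + 0.3·h(Idle) + 0.3·h(Busy)
Solving: h(Overloaded) = 0.3087, h(Idle) = 0.3423, h(Busy) = 0.4765.
Starting from Overloaded, the probability is 0.3087.

0.3087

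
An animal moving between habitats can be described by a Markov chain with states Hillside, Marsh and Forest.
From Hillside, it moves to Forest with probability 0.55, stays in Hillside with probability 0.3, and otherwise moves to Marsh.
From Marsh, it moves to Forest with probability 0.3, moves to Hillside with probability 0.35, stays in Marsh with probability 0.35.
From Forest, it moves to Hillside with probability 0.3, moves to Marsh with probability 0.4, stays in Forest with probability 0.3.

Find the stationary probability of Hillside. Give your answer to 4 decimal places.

0.3153

Let the stationary distribution be π with π = πP and π_1 + π_2 + π_3 = 1.
π_1 = 0.3·π_1 + 0.35·π_2 + 0.3·π_3
π_2 = 0.15·π_1 + 0.35·π_2 + 0.4·π_3
Solving with the normalization constraint gives π = (0.3153, 0.3059, 0.3788).
So the stationary probability of Hillside is 0.3153.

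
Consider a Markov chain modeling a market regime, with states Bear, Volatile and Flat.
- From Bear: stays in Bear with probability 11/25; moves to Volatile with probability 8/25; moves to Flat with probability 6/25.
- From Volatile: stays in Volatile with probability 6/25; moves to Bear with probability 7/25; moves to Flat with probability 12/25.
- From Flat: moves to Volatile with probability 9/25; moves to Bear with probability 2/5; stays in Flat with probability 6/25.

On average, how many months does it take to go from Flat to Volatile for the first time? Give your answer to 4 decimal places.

Let t(s) be the expected number of months to first reach Volatile from state s, with t(Volatile) = 0. Conditioning on the first month:
t(Bear) = 1 + 0.44·t(Bear) + 0.24·t(Flat)
t(Flat) = 1 + 0.4·t(Bear) + 0.24·t(Flat)
Solving: t(Bear) = 3.0340, t(Flat) = 2.9126.
Expected months from Flat to Volatile: 2.9126.

2.9126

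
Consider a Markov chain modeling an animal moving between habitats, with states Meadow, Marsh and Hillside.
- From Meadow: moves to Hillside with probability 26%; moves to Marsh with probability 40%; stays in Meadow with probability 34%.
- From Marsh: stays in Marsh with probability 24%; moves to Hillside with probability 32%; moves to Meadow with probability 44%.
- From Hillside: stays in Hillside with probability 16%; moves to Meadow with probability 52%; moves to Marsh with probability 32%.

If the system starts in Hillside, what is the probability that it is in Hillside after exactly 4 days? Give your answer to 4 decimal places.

Propagate the distribution vector 4 days from Hillside.
After 0 days: (0.0000, 0.0000, 1.0000)
After 1 day: (0.5200, 0.3200, 0.1600)
After 2 days: (0.4008, 0.3360, 0.2632)
After 3 days: (0.4210, 0.3252, 0.2538)
After 4 days: (0.4182, 0.3277, 0.2541)
P(in Hillside after 4 days) = 0.2541

0.2541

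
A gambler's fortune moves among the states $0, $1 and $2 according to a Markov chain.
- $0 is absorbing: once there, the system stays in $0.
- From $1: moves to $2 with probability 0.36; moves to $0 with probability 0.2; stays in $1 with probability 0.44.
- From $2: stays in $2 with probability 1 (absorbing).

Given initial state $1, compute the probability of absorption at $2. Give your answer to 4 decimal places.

0.6429

Let h(s) be the probability of absorption at $2 starting from transient state s. Then h($2) = 1 and h($0) = 0. By first-step analysis:
h($1) = 0.2·0 + 0.44·h($1) + 0.36·1
Solving: h($1) = 0.6429.
Starting from $1, the probability is 0.6429.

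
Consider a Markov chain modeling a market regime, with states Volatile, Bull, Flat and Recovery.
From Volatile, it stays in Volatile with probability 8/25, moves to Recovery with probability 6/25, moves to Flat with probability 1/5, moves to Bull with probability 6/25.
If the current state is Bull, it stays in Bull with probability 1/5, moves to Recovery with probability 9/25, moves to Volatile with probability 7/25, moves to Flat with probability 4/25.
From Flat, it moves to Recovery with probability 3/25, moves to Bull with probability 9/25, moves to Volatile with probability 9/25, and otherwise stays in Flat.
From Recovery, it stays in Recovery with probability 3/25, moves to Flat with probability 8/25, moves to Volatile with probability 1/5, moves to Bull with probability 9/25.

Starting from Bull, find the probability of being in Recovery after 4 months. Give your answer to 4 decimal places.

0.2224

Propagate the distribution vector 4 months from Bull.
After 0 months: (0.0000, 1.0000, 0.0000, 0.0000)
After 1 month: (0.2800, 0.2000, 0.1600, 0.3600)
After 2 months: (0.2752, 0.2944, 0.2288, 0.2016)
After 3 months: (0.2932, 0.2799, 0.2033, 0.2237)
After 4 months: (0.2901, 0.2800, 0.2075, 0.2224)
P(in Recovery after 4 months) = 0.2224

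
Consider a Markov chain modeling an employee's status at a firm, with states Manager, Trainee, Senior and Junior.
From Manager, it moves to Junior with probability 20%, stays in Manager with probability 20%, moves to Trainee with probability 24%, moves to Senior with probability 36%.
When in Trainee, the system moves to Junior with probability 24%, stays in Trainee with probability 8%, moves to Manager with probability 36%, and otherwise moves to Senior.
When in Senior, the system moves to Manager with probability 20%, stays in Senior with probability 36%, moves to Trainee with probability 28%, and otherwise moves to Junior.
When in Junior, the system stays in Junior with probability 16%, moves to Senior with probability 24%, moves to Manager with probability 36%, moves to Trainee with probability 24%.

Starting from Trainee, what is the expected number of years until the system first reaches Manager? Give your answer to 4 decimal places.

Let t(s) be the expected number of years to first reach Manager from state s, with t(Manager) = 0. Conditioning on the first year:
t(Trainee) = 1 + 0.08·t(Trainee) + 0.32·t(Senior) + 0.24·t(Junior)
t(Senior) = 1 + 0.28·t(Trainee) + 0.36·t(Senior) + 0.16·t(Junior)
t(Junior) = 1 + 0.24·t(Trainee) + 0.24·t(Senior) + 0.16·t(Junior)
Solving: t(Trainee) = 3.2329, t(Senior) = 3.7751, t(Junior) = 3.1928.
Expected years from Trainee to Manager: 3.2329.

3.2329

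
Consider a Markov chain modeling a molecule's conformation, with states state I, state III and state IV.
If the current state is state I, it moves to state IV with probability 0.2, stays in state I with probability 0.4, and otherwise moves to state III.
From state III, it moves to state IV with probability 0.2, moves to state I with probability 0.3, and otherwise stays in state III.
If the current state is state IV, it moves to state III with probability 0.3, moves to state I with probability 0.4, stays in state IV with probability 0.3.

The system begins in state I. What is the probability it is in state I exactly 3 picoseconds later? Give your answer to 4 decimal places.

Propagate the distribution vector 3 picoseconds from state I.
After 0 picoseconds: (1.0000, 0.0000, 0.0000)
After 1 picosecond: (0.4000, 0.4000, 0.2000)
After 2 picoseconds: (0.3600, 0.4200, 0.2200)
After 3 picoseconds: (0.3580, 0.4200, 0.2220)
P(in state I after 3 picoseconds) = 0.3580

0.3580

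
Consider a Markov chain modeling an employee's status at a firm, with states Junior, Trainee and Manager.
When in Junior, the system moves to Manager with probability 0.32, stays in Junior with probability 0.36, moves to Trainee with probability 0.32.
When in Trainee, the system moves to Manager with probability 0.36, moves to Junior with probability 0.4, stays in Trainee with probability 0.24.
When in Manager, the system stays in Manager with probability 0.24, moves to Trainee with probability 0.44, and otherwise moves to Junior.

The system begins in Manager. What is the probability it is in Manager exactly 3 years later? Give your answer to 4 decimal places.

0.3071

Propagate the distribution vector 3 years from Manager.
After 0 years: (0.0000, 0.0000, 1.0000)
After 1 year: (0.3200, 0.4400, 0.2400)
After 2 years: (0.3680, 0.3136, 0.3184)
After 3 years: (0.3598, 0.3331, 0.3071)
P(in Manager after 3 years) = 0.3071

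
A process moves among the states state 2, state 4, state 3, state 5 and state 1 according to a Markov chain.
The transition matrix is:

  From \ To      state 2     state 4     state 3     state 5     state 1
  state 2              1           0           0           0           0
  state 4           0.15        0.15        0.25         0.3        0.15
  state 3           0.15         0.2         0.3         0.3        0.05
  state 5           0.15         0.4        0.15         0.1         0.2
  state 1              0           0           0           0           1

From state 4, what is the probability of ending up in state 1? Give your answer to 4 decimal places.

0.4806

Let h(s) be the probability of absorption at state 1 starting from transient state s. Then h(state 1) = 1 and h(state 2) = 0. By first-step analysis:
h(state 4) = 0.15·0 + 0.15·h(state 4) + 0.25·h(state 3) + 0.3·h(state 5) + 0.15·1
h(state 3) = 0.15·0 + 0.2·h(state 4) + 0.3·h(state 3) + 0.3·h(state 5) + 0.05·1
h(state 5) = 0.15·0 + 0.4·h(state 4) + 0.15·h(state 3) + 0.1·h(state 5) + 0.2·1
Solving: h(state 4) = 0.4806, h(state 3) = 0.4260, h(state 5) = 0.5068.
Starting from state 4, the probability is 0.4806.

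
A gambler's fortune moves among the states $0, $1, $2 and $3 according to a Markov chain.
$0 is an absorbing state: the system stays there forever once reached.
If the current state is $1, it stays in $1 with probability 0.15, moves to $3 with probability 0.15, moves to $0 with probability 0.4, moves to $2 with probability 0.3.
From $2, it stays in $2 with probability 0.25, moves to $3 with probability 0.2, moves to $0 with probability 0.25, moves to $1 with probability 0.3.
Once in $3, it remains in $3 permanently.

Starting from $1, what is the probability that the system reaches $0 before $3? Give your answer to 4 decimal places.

0.6849

Let h(s) be the probability of absorption at $0 starting from transient state s. Then h($0) = 1 and h($3) = 0. By first-step analysis:
h($1) = 0.4·1 + 0.15·h($1) + 0.3·h($2) + 0.15·0
h($2) = 0.25·1 + 0.3·h($1) + 0.25·h($2) + 0.2·0
Solving: h($1) = 0.6849, h($2) = 0.6073.
Starting from $1, the probability is 0.6849.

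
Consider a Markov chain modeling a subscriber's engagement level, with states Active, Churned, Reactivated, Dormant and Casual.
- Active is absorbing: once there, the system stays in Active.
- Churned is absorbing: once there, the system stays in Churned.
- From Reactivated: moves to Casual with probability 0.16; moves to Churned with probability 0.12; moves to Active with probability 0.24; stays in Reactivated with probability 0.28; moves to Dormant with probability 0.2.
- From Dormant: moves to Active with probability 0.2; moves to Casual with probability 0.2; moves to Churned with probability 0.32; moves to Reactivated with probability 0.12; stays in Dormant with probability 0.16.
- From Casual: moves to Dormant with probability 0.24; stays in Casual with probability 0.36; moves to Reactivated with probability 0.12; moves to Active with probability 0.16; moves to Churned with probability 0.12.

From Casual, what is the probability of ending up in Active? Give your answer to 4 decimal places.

0.5243

Let h(s) be the probability of absorption at Active starting from transient state s. Then h(Active) = 1 and h(Churned) = 0. By first-step analysis:
h(Reactivated) = 0.24·1 + 0.12·0 + 0.28·h(Reactivated) + 0.2·h(Dormant) + 0.16·h(Casual)
h(Dormant) = 0.2·1 + 0.32·0 + 0.12·h(Reactivated) + 0.16·h(Dormant) + 0.2·h(Casual)
h(Casual) = 0.16·1 + 0.12·0 + 0.12·h(Reactivated) + 0.24·h(Dormant) + 0.36·h(Casual)
Solving: h(Reactivated) = 0.5734, h(Dormant) = 0.4449, h(Casual) = 0.5243.
Starting from Casual, the probability is 0.5243.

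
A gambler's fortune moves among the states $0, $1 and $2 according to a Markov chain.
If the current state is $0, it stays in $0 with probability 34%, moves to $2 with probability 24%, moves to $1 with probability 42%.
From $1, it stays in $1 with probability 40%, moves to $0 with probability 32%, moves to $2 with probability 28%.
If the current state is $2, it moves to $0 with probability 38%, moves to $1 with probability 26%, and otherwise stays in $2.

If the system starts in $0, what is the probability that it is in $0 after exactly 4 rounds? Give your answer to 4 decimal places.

Propagate the distribution vector 4 rounds from $0.
After 0 rounds: (1.0000, 0.0000, 0.0000)
After 1 round: (0.3400, 0.4200, 0.2400)
After 2 rounds: (0.3412, 0.3732, 0.2856)
After 3 rounds: (0.3440, 0.3668, 0.2892)
After 4 rounds: (0.3442, 0.3664, 0.2894)
P(in $0 after 4 rounds) = 0.3442

0.3442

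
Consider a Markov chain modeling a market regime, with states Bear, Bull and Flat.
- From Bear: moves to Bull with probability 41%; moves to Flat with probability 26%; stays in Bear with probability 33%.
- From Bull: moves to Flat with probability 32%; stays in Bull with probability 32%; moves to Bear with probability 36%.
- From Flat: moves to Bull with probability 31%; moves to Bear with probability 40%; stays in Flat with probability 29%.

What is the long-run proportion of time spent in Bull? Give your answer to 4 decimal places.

Let the stationary distribution be π with π = πP and π_1 + π_2 + π_3 = 1.
π_1 = 0.33·π_1 + 0.36·π_2 + 0.4·π_3
π_2 = 0.41·π_1 + 0.32·π_2 + 0.31·π_3
Solving with the normalization constraint gives π = (0.3608, 0.3496, 0.2897).
So the stationary probability of Bull is 0.3496.

0.3496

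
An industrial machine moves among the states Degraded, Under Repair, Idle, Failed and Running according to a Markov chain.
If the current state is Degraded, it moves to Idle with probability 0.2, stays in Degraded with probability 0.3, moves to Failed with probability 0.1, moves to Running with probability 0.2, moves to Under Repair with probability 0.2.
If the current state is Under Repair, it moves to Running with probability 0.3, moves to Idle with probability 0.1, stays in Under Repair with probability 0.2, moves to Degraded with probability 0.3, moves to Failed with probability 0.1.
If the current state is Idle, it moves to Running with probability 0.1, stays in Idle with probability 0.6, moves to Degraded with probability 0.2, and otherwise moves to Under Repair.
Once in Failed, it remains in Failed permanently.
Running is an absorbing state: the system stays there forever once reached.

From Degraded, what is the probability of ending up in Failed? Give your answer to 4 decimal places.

Let h(s) be the probability of absorption at Failed starting from transient state s. Then h(Failed) = 1 and h(Running) = 0. By first-step analysis:
h(Degraded) = 0.3·h(Degraded) + 0.2·h(Under Repair) + 0.2·h(Idle) + 0.1·1 + 0.2·0
h(Under Repair) = 0.3·h(Degraded) + 0.2·h(Under Repair) + 0.1·h(Idle) + 0.1·1 + 0.3·0
h(Idle) = 0.2·h(Degraded) + 0.1·h(Under Repair) + 0.6·h(Idle) + 0.1·0
Solving: h(Degraded) = 0.2715, h(Under Repair) = 0.2517, h(Idle) = 0.1987.
Starting from Degraded, the probability is 0.2715.

0.2715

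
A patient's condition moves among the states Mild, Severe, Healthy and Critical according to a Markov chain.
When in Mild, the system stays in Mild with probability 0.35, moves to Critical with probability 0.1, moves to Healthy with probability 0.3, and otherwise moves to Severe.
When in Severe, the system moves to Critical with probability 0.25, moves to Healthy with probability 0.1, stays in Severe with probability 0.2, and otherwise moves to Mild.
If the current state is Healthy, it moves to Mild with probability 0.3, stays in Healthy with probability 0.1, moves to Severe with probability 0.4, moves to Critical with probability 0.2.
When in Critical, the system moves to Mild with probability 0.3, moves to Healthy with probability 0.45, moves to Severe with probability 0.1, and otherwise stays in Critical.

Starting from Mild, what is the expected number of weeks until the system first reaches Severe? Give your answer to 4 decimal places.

3.7037

Let t(s) be the expected number of weeks to first reach Severe from state s, with t(Severe) = 0. Conditioning on the first week:
t(Mild) = 1 + 0.35·t(Mild) + 0.3·t(Healthy) + 0.1·t(Critical)
t(Healthy) = 1 + 0.3·t(Mild) + 0.1·t(Healthy) + 0.2·t(Critical)
t(Critical) = 1 + 0.3·t(Mild) + 0.45·t(Healthy) + 0.15·t(Critical)
Solving: t(Mild) = 3.7037, t(Healthy) = 3.2840, t(Critical) = 4.2222.
Expected weeks from Mild to Severe: 3.7037.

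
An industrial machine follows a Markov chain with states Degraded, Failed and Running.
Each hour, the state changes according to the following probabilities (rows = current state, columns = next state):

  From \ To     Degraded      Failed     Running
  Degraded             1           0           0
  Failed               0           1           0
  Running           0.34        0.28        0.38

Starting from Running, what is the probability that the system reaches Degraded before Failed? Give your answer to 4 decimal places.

0.5484

Let h(s) be the probability of absorption at Degraded starting from transient state s. Then h(Degraded) = 1 and h(Failed) = 0. By first-step analysis:
h(Running) = 0.34·1 + 0.28·0 + 0.38·h(Running)
Solving: h(Running) = 0.5484.
Starting from Running, the probability is 0.5484.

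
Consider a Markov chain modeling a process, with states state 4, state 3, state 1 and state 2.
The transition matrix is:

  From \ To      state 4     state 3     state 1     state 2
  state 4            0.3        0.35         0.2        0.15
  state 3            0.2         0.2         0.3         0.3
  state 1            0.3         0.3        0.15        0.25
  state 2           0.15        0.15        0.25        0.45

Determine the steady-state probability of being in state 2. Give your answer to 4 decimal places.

Let the stationary distribution be π with π = πP and π_1 + π_2 + π_3 + π_4 = 1.
π_1 = 0.3·π_1 + 0.2·π_2 + 0.3·π_3 + 0.15·π_4
π_2 = 0.35·π_1 + 0.2·π_2 + 0.3·π_3 + 0.15·π_4
π_3 = 0.2·π_1 + 0.3·π_2 + 0.15·π_3 + 0.25·π_4
Solving with the normalization constraint gives π = (0.2309, 0.2425, 0.2278, 0.2988).
So the stationary probability of state 2 is 0.2988.

0.2988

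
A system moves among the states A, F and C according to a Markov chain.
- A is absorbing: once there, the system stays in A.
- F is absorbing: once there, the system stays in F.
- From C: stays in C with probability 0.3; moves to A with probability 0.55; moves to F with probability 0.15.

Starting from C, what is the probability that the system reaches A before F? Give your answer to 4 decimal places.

Let h(s) be the probability of absorption at A starting from transient state s. Then h(A) = 1 and h(F) = 0. By first-step analysis:
h(C) = 0.55·1 + 0.15·0 + 0.3·h(C)
Solving: h(C) = 0.7857.
Starting from C, the probability is 0.7857.

0.7857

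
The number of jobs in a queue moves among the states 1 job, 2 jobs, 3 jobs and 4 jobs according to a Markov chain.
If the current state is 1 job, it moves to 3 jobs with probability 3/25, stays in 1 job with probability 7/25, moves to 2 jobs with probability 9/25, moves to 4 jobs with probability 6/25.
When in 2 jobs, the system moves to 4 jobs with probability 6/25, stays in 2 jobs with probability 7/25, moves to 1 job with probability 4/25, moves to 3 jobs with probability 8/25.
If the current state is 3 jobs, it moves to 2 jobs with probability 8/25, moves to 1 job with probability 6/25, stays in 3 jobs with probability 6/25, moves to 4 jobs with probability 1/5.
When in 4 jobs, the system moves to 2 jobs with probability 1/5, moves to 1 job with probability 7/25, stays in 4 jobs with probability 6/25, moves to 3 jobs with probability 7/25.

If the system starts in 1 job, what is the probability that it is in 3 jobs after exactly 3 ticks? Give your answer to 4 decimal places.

Propagate the distribution vector 3 ticks from 1 job.
After 0 ticks: (1.0000, 0.0000, 0.0000, 0.0000)
After 1 tick: (0.2800, 0.3600, 0.1200, 0.2400)
After 2 ticks: (0.2320, 0.2880, 0.2448, 0.2352)
After 3 ticks: (0.2356, 0.2895, 0.2446, 0.2302)
P(in 3 jobs after 3 ticks) = 0.2446

0.2446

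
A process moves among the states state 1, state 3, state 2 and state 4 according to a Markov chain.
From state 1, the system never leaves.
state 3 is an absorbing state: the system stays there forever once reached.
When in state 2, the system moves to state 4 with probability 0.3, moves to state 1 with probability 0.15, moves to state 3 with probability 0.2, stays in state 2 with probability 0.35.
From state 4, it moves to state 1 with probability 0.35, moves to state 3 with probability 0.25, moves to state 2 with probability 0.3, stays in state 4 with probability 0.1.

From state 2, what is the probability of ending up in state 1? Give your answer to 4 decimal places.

Let h(s) be the probability of absorption at state 1 starting from transient state s. Then h(state 1) = 1 and h(state 3) = 0. By first-step analysis:
h(state 2) = 0.15·1 + 0.2·0 + 0.35·h(state 2) + 0.3·h(state 4)
h(state 4) = 0.35·1 + 0.25·0 + 0.3·h(state 2) + 0.1·h(state 4)
Solving: h(state 2) = 0.4848, h(state 4) = 0.5505.
Starting from state 2, the probability is 0.4848.

0.4848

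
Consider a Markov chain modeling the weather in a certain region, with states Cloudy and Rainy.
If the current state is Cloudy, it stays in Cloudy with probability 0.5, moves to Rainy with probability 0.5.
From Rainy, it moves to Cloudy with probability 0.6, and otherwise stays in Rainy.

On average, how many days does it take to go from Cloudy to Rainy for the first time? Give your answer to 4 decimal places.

Let t(s) be the expected number of days to first reach Rainy from state s, with t(Rainy) = 0. Conditioning on the first day:
t(Cloudy) = 1 + 0.5·t(Cloudy)
Solving: t(Cloudy) = 2.0000.
Expected days from Cloudy to Rainy: 2.0000.

2.0000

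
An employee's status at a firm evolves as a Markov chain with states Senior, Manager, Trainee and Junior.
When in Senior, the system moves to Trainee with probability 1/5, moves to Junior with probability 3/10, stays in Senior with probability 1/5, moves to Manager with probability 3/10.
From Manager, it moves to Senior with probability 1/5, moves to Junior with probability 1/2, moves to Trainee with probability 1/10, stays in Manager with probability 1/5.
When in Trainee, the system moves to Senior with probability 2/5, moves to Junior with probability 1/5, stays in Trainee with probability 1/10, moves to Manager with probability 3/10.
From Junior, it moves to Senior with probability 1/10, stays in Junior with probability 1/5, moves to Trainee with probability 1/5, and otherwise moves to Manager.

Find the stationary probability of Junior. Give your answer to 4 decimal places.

0.3191

Let the stationary distribution be π with π = πP and π_1 + π_2 + π_3 + π_4 = 1.
π_1 = 0.2·π_1 + 0.2·π_2 + 0.4·π_3 + 0.1·π_4
π_2 = 0.3·π_1 + 0.2·π_2 + 0.3·π_3 + 0.5·π_4
π_3 = 0.2·π_1 + 0.1·π_2 + 0.1·π_3 + 0.2·π_4
Solving with the normalization constraint gives π = (0.1984, 0.3307, 0.1518, 0.3191).
So the stationary probability of Junior is 0.3191.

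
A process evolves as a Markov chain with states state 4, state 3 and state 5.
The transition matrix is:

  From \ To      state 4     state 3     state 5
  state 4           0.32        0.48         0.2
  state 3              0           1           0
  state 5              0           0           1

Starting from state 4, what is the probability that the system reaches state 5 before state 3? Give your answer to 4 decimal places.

0.2941

Let h(s) be the probability of absorption at state 5 starting from transient state s. Then h(state 5) = 1 and h(state 3) = 0. By first-step analysis:
h(state 4) = 0.32·h(state 4) + 0.48·0 + 0.2·1
Solving: h(state 4) = 0.2941.
Starting from state 4, the probability is 0.2941.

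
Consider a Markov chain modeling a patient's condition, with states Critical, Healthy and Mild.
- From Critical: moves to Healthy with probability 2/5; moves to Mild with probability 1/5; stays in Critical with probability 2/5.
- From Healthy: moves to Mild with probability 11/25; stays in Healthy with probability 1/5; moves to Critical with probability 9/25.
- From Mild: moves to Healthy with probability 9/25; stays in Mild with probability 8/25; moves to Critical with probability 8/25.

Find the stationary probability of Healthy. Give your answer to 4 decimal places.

0.3228

Let the stationary distribution be π with π = πP and π_1 + π_2 + π_3 = 1.
π_1 = 0.4·π_1 + 0.36·π_2 + 0.32·π_3
π_2 = 0.4·π_1 + 0.2·π_2 + 0.36·π_3
Solving with the normalization constraint gives π = (0.3619, 0.3228, 0.3153).
So the stationary probability of Healthy is 0.3228.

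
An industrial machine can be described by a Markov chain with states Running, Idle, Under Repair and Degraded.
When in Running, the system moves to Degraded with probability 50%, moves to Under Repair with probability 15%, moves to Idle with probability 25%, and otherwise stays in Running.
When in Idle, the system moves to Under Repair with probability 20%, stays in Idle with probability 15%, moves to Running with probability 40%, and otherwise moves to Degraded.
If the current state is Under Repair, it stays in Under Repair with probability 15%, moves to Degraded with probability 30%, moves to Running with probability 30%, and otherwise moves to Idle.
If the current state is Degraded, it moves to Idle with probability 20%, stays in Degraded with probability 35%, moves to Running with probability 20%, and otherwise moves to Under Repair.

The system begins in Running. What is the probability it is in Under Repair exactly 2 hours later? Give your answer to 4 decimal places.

Propagate the distribution vector 2 hours from Running.
After 0 hours: (1.0000, 0.0000, 0.0000, 0.0000)
After 1 hour: (0.1000, 0.2500, 0.1500, 0.5000)
After 2 hours: (0.2550, 0.2000, 0.2125, 0.3325)
P(in Under Repair after 2 hours) = 0.2125

0.2125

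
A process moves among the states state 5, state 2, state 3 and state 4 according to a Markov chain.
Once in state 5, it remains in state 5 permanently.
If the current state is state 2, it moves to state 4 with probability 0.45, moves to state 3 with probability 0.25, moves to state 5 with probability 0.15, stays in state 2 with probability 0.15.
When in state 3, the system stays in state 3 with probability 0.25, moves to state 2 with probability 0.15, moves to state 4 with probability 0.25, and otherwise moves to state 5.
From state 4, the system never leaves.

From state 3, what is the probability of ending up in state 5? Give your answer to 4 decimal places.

0.5333

Let h(s) be the probability of absorption at state 5 starting from transient state s. Then h(state 5) = 1 and h(state 4) = 0. By first-step analysis:
h(state 2) = 0.15·1 + 0.15·h(state 2) + 0.25·h(state 3) + 0.45·0
h(state 3) = 0.35·1 + 0.15·h(state 2) + 0.25·h(state 3) + 0.25·0
Solving: h(state 2) = 0.3333, h(state 3) = 0.5333.
Starting from state 3, the probability is 0.5333.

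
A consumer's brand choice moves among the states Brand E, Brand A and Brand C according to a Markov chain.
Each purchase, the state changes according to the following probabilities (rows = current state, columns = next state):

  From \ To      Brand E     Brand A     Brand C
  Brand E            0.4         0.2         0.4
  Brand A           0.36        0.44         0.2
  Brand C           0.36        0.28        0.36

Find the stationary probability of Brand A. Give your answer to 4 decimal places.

0.2976

Let the stationary distribution be π with π = πP and π_1 + π_2 + π_3 = 1.
π_1 = 0.4·π_1 + 0.36·π_2 + 0.36·π_3
π_2 = 0.2·π_1 + 0.44·π_2 + 0.28·π_3
Solving with the normalization constraint gives π = (0.3750, 0.2976, 0.3274).
So the stationary probability of Brand A is 0.2976.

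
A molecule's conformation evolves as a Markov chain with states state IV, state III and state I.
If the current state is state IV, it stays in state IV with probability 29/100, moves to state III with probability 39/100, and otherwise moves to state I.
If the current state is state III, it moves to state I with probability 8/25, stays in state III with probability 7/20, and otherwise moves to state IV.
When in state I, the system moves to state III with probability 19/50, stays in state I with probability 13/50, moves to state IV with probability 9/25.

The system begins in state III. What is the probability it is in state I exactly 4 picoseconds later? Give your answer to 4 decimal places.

Propagate the distribution vector 4 picoseconds from state III.
After 0 picoseconds: (0.0000, 1.0000, 0.0000)
After 1 picosecond: (0.3300, 0.3500, 0.3200)
After 2 picoseconds: (0.3264, 0.3728, 0.3008)
After 3 picoseconds: (0.3260, 0.3721, 0.3020)
After 4 picoseconds: (0.3260, 0.3721, 0.3019)
P(in state I after 4 picoseconds) = 0.3019

0.3019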